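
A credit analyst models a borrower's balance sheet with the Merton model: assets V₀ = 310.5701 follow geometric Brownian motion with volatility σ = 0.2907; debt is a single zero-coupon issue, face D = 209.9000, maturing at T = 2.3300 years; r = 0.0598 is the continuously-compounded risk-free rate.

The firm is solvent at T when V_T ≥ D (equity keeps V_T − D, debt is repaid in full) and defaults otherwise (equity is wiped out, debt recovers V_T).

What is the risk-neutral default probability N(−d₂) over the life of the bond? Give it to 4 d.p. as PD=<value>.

d₁ = [ln(V₀/D) + (r + σ²/2)T] / (σ√T)
   = [ln(310.5701/209.9000) + (0.0598 + 0.5·0.2907²)·2.3300] / (0.2907·√2.3300)
   = [0.391778 + 0.237784] / 0.443734 = 1.418783
d₂ = d₁ − σ√T = 1.418783 − 0.443734 = 0.975048
risk-neutral PD = N(−d₂) = N(-0.975048) = 0.164768

PD=0.1648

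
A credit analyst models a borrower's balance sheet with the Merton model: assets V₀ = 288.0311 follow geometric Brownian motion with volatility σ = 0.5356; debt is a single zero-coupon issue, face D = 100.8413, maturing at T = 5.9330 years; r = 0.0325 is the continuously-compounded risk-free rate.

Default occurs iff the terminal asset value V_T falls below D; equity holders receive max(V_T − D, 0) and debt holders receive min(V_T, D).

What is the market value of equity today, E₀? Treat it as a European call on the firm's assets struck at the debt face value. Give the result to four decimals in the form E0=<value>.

E0=221.0102

d₁ = [ln(V₀/D) + (r + σ²/2)T] / (σ√T)
   = [ln(288.0311/100.8413) + (0.0325 + 0.5·0.5356²)·5.9330] / (0.5356·√5.9330)
   = [1.049520 + 1.043815] / 1.304601 = 1.604579
d₂ = d₁ − σ√T = 1.604579 − 1.304601 = 0.299977
N(d₁) = 0.945707,  N(d₂) = 0.617903,  e^(−rT) = 0.824628
E₀ = V₀·N(d₁) − D·e^(−rT)·N(d₂)
   = 288.0311·0.945707 − 100.8413·0.824628·0.617903 = 221.010250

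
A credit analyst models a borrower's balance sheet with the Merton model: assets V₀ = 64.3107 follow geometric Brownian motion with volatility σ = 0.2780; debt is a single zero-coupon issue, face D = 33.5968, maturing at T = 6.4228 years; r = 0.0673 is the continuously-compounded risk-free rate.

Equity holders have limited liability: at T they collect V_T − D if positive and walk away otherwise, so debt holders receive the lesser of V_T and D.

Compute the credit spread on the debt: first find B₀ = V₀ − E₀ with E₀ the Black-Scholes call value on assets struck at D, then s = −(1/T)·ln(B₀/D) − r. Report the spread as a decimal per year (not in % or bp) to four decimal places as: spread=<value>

d₁ = [ln(V₀/D) + (r + σ²/2)T] / (σ√T)
   = [ln(64.3107/33.5968) + (0.0673 + 0.5·0.2780²)·6.4228] / (0.2780·√6.4228)
   = [0.649295 + 0.680444] / 0.704542 = 1.887381
d₂ = d₁ − σ√T = 1.887381 − 0.704542 = 1.182839
N(d₁) = 0.970445,  N(d₂) = 0.881563,  e^(−rT) = 0.649044
E₀ = V₀·N(d₁) − D·e^(−rT)·N(d₂)
   = 64.3107·0.970445 − 33.5968·0.649044·0.881563 = 43.186822
B₀ = V₀ − E₀ = 64.3107 − 43.186822 = 21.123878
spread = −(1/T)·ln(B₀/D) − r = −(1/6.4228)·ln(21.123878/33.5968) − 0.0673 = 0.00494680

spread=0.0049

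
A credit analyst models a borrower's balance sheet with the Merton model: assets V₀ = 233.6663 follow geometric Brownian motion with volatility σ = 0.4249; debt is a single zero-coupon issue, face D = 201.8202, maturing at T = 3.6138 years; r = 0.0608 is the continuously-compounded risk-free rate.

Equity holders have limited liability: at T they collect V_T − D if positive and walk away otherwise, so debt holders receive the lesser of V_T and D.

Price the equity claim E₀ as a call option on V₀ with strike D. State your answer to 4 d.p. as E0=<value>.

E0=103.7447

d₁ = [ln(V₀/D) + (r + σ²/2)T] / (σ√T)
   = [ln(233.6663/201.8202) + (0.0608 + 0.5·0.4249²)·3.6138] / (0.4249·√3.6138)
   = [0.146517 + 0.545937] / 0.807735 = 0.857278
d₂ = d₁ − σ√T = 0.857278 − 0.807735 = 0.049544
N(d₁) = 0.804354,  N(d₂) = 0.519757,  e^(−rT) = 0.802744
E₀ = V₀·N(d₁) − D·e^(−rT)·N(d₂)
   = 233.6663·0.804354 − 201.8202·0.802744·0.519757 = 103.744702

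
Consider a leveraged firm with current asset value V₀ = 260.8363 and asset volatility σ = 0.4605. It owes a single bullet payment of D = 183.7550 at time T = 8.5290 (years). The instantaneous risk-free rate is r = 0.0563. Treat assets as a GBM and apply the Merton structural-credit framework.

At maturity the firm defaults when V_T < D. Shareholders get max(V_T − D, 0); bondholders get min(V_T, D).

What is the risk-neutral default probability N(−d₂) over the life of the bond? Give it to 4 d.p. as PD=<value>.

PD=0.5219

d₁ = [ln(V₀/D) + (r + σ²/2)T] / (σ√T)
   = [ln(260.8363/183.7550) + (0.0563 + 0.5·0.4605²)·8.5290] / (0.4605·√8.5290)
   = [0.350290 + 1.384514] / 1.344865 = 1.289946
d₂ = d₁ − σ√T = 1.289946 − 1.344865 = -0.054919
risk-neutral PD = N(−d₂) = N(0.054919) = 0.521898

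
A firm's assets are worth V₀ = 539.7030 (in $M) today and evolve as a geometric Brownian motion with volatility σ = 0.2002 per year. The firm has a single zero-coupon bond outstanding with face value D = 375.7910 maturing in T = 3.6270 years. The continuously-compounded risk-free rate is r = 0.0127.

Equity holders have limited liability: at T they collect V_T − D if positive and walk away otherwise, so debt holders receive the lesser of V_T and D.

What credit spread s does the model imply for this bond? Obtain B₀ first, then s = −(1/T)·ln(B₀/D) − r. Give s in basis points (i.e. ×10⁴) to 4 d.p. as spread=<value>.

spread=94.2882

d₁ = [ln(V₀/D) + (r + σ²/2)T] / (σ√T)
   = [ln(539.7030/375.7910) + (0.0127 + 0.5·0.2002²)·3.6270] / (0.2002·√3.6270)
   = [0.361986 + 0.118748] / 0.381275 = 1.260860
d₂ = d₁ − σ√T = 1.260860 − 0.381275 = 0.879586
N(d₁) = 0.896320,  N(d₂) = 0.810458,  e^(−rT) = 0.954982
E₀ = V₀·N(d₁) − D·e^(−rT)·N(d₂)
   = 539.7030·0.896320 − 375.7910·0.954982·0.810458 = 192.894793
B₀ = V₀ − E₀ = 539.7030 − 192.894793 = 346.808207
spread = −(1/T)·ln(B₀/D) − r = −(1/3.6270)·ln(346.808207/375.7910) − 0.0127 = 0.00942882
in basis points: 0.00942882 × 10⁴ = 94.2882 bp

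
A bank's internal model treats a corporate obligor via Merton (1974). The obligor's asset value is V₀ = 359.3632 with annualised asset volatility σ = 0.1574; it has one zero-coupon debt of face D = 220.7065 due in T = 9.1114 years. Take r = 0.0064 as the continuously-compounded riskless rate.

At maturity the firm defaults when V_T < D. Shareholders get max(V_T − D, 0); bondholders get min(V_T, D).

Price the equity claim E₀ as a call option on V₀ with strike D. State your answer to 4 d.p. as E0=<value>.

d₁ = [ln(V₀/D) + (r + σ²/2)T] / (σ√T)
   = [ln(359.3632/220.7065) + (0.0064 + 0.5·0.1574²)·9.1114] / (0.1574·√9.1114)
   = [0.487500 + 0.171179] / 0.475113 = 1.386362
d₂ = d₁ − σ√T = 1.386362 − 0.475113 = 0.911249
N(d₁) = 0.917182,  N(d₂) = 0.818918,  e^(−rT) = 0.943355
E₀ = V₀·N(d₁) − D·e^(−rT)·N(d₂)
   = 359.3632·0.917182 − 220.7065·0.943355·0.818918 = 159.099011

E0=159.0990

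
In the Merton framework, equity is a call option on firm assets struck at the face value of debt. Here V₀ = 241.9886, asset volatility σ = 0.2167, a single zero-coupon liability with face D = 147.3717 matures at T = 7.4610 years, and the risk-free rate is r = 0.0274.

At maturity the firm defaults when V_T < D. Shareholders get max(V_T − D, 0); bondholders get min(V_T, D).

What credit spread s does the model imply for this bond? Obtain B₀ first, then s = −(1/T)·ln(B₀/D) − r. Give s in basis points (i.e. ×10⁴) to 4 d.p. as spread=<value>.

d₁ = [ln(V₀/D) + (r + σ²/2)T] / (σ√T)
   = [ln(241.9886/147.3717) + (0.0274 + 0.5·0.2167²)·7.4610] / (0.2167·√7.4610)
   = [0.495933 + 0.379612] / 0.591912 = 1.479179
d₂ = d₁ − σ√T = 1.479179 − 0.591912 = 0.887266
N(d₁) = 0.930454,  N(d₂) = 0.812532,  e^(−rT) = 0.815111
E₀ = V₀·N(d₁) − D·e^(−rT)·N(d₂)
   = 241.9886·0.930454 − 147.3717·0.815111·0.812532 = 127.554374
B₀ = V₀ − E₀ = 241.9886 − 127.554374 = 114.434226
spread = −(1/T)·ln(B₀/D) − r = −(1/7.4610)·ln(114.434226/147.3717) − 0.0274 = 0.00650400
in basis points: 0.00650400 × 10⁴ = 65.0400 bp

spread=65.0400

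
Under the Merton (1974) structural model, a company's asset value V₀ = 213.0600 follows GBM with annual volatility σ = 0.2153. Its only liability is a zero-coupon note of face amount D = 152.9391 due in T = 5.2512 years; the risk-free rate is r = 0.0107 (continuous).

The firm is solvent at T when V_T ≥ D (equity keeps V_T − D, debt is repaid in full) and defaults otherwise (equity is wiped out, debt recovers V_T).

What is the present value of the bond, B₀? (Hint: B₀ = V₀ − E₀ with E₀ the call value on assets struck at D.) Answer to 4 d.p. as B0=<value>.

d₁ = [ln(V₀/D) + (r + σ²/2)T] / (σ√T)
   = [ln(213.0600/152.9391) + (0.0107 + 0.5·0.2153²)·5.2512] / (0.2153·√5.2512)
   = [0.331534 + 0.177895] / 0.493371 = 1.032549
d₂ = d₁ − σ√T = 1.032549 − 0.493371 = 0.539178
N(d₁) = 0.849092,  N(d₂) = 0.705118,  e^(−rT) = 0.945362
E₀ = V₀·N(d₁) − D·e^(−rT)·N(d₂)
   = 213.0600·0.849092 − 152.9391·0.945362·0.705118 = 78.959738
B₀ = V₀ − E₀ = 213.0600 − 78.959738 = 134.100262

B0=134.1003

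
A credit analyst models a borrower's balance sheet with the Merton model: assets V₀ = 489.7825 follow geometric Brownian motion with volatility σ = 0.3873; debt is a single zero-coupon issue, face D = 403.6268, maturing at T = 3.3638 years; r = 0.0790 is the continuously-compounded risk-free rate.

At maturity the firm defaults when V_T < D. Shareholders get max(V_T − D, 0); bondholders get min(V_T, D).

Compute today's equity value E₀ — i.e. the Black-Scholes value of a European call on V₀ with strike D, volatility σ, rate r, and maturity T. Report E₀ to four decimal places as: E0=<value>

d₁ = [ln(V₀/D) + (r + σ²/2)T] / (σ√T)
   = [ln(489.7825/403.6268) + (0.0790 + 0.5·0.3873²)·3.3638] / (0.3873·√3.3638)
   = [0.193471 + 0.518027] / 0.710334 = 1.001639
d₂ = d₁ − σ√T = 1.001639 − 0.710334 = 0.291305
N(d₁) = 0.841741,  N(d₂) = 0.614591,  e^(−rT) = 0.766638
E₀ = V₀·N(d₁) − D·e^(−rT)·N(d₂)
   = 489.7825·0.841741 − 403.6268·0.766638·0.614591 = 222.093593

E0=222.0936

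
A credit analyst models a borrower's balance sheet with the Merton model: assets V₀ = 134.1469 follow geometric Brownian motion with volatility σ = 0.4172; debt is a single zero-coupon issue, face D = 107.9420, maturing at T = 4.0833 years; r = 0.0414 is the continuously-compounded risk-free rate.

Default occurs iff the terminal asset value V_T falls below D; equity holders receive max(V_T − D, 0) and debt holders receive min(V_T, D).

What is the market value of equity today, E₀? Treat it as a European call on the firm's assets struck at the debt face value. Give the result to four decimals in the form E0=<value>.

d₁ = [ln(V₀/D) + (r + σ²/2)T] / (σ√T)
   = [ln(134.1469/107.9420) + (0.0414 + 0.5·0.4172²)·4.0833] / (0.4172·√4.0833)
   = [0.217341 + 0.524410] / 0.843043 = 0.879849
d₂ = d₁ − σ√T = 0.879849 − 0.843043 = 0.036806
N(d₁) = 0.810530,  N(d₂) = 0.514680,  e^(−rT) = 0.844468
E₀ = V₀·N(d₁) − D·e^(−rT)·N(d₂)
   = 134.1469·0.810530 − 107.9420·0.844468·0.514680 = 61.815105

E0=61.8151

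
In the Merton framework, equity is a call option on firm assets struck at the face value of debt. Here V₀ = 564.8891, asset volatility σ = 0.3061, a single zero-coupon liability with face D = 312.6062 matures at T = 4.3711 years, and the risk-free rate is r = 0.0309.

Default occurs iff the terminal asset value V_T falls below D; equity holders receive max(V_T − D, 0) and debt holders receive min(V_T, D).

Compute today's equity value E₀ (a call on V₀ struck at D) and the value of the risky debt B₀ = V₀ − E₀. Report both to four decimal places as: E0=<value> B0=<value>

d₁ = [ln(V₀/D) + (r + σ²/2)T] / (σ√T)
   = [ln(564.8891/312.6062) + (0.0309 + 0.5·0.3061²)·4.3711] / (0.3061·√4.3711)
   = [0.591685 + 0.339847] / 0.639969 = 1.455590
d₂ = d₁ − σ√T = 1.455590 − 0.639969 = 0.815622
N(d₁) = 0.927247,  N(d₂) = 0.792642,  e^(−rT) = 0.873657
E₀ = V₀·N(d₁) − D·e^(−rT)·N(d₂)
   = 564.8891·0.927247 − 312.6062·0.873657·0.792642 = 307.312802
B₀ = V₀ − E₀ = 564.8891 − 307.312802 = 257.576298

E0=307.3128 B0=257.5763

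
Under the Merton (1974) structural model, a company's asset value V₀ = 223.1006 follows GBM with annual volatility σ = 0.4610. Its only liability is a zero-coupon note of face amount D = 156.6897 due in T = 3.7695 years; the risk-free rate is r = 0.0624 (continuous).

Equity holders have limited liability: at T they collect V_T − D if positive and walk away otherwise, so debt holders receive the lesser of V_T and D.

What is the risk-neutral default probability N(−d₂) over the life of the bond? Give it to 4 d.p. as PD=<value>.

PD=0.4168

d₁ = [ln(V₀/D) + (r + σ²/2)T] / (σ√T)
   = [ln(223.1006/156.6897) + (0.0624 + 0.5·0.4610²)·3.7695] / (0.4610·√3.7695)
   = [0.353355 + 0.635766] / 0.895041 = 1.105113
d₂ = d₁ − σ√T = 1.105113 − 0.895041 = 0.210072
risk-neutral PD = N(−d₂) = N(-0.210072) = 0.416806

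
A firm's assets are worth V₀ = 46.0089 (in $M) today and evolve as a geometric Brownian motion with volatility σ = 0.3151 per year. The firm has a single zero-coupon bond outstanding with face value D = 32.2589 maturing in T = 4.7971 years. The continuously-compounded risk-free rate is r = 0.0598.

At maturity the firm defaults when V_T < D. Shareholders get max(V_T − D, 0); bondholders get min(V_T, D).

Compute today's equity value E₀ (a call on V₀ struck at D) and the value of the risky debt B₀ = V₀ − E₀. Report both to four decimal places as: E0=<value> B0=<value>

E0=23.9044 B0=22.1045

d₁ = [ln(V₀/D) + (r + σ²/2)T] / (σ√T)
   = [ln(46.0089/32.2589) + (0.0598 + 0.5·0.3151²)·4.7971] / (0.3151·√4.7971)
   = [0.355041 + 0.525014] / 0.690141 = 1.275181
d₂ = d₁ − σ√T = 1.275181 − 0.690141 = 0.585040
N(d₁) = 0.898877,  N(d₂) = 0.720740,  e^(−rT) = 0.750612
E₀ = V₀·N(d₁) − D·e^(−rT)·N(d₂)
   = 46.0089·0.898877 − 32.2589·0.750612·0.720740 = 23.904434
B₀ = V₀ − E₀ = 46.0089 − 23.904434 = 22.104466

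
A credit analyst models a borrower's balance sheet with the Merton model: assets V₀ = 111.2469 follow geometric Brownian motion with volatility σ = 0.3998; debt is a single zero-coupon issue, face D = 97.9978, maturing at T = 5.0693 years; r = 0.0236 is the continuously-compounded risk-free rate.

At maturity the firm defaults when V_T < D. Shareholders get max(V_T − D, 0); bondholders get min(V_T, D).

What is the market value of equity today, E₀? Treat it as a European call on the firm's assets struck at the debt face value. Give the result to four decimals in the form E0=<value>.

E0=47.7607

d₁ = [ln(V₀/D) + (r + σ²/2)T] / (σ√T)
   = [ln(111.2469/97.9978) + (0.0236 + 0.5·0.3998²)·5.0693] / (0.3998·√5.0693)
   = [0.126807 + 0.524774] / 0.900154 = 0.723855
d₂ = d₁ − σ√T = 0.723855 − 0.900154 = -0.176299
N(d₁) = 0.765423,  N(d₂) = 0.430030,  e^(−rT) = 0.887244
E₀ = V₀·N(d₁) − D·e^(−rT)·N(d₂)
   = 111.2469·0.765423 − 97.9978·0.887244·0.430030 = 47.760710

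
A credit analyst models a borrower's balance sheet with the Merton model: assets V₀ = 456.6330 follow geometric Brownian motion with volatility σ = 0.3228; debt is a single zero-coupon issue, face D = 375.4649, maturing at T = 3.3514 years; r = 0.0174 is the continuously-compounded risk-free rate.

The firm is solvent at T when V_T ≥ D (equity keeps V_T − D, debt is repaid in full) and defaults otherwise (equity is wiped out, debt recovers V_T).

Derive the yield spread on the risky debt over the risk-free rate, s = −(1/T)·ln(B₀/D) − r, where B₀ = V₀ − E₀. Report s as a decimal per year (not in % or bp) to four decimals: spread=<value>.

spread=0.0466

d₁ = [ln(V₀/D) + (r + σ²/2)T] / (σ√T)
   = [ln(456.6330/375.4649) + (0.0174 + 0.5·0.3228²)·3.3514] / (0.3228·√3.3514)
   = [0.195715 + 0.232922] / 0.590944 = 0.725342
d₂ = d₁ − σ√T = 0.725342 − 0.590944 = 0.134398
N(d₁) = 0.765879,  N(d₂) = 0.553456,  e^(−rT) = 0.943353
E₀ = V₀·N(d₁) − D·e^(−rT)·N(d₂)
   = 456.6330·0.765879 − 375.4649·0.943353·0.553456 = 153.693668
B₀ = V₀ − E₀ = 456.6330 − 153.693668 = 302.939332
spread = −(1/T)·ln(B₀/D) − r = −(1/3.3514)·ln(302.939332/375.4649) − 0.0174 = 0.04664262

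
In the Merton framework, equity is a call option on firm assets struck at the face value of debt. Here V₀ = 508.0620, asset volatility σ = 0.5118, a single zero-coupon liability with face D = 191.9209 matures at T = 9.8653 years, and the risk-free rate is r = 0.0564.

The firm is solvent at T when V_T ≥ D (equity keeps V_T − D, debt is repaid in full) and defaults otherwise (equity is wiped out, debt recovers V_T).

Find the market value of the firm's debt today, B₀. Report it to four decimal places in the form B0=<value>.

B0=81.5953

d₁ = [ln(V₀/D) + (r + σ²/2)T] / (σ√T)
   = [ln(508.0620/191.9209) + (0.0564 + 0.5·0.5118²)·9.8653] / (0.5118·√9.8653)
   = [0.973520 + 1.848458] / 1.607516 = 1.755489
d₂ = d₁ − σ√T = 1.755489 − 1.607516 = 0.147973
N(d₁) = 0.960412,  N(d₂) = 0.558818,  e^(−rT) = 0.573267
E₀ = V₀·N(d₁) − D·e^(−rT)·N(d₂)
   = 508.0620·0.960412 − 191.9209·0.573267·0.558818 = 426.466665
B₀ = V₀ − E₀ = 508.0620 − 426.466665 = 81.595335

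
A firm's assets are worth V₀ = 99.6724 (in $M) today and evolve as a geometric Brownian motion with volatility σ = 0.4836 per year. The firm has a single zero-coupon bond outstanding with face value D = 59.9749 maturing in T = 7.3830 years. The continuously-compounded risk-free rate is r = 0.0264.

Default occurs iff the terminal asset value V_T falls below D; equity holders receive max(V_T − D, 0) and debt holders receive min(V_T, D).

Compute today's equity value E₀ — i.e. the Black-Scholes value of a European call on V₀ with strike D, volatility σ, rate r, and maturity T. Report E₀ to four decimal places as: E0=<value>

E0=65.7672

d₁ = [ln(V₀/D) + (r + σ²/2)T] / (σ√T)
   = [ln(99.6724/59.9749) + (0.0264 + 0.5·0.4836²)·7.3830] / (0.4836·√7.3830)
   = [0.507963 + 1.058238] / 1.314022 = 1.191914
d₂ = d₁ − σ√T = 1.191914 − 1.314022 = -0.122109
N(d₁) = 0.883352,  N(d₂) = 0.451407,  e^(−rT) = 0.822908
E₀ = V₀·N(d₁) − D·e^(−rT)·N(d₂)
   = 99.6724·0.883352 − 59.9749·0.822908·0.451407 = 65.767229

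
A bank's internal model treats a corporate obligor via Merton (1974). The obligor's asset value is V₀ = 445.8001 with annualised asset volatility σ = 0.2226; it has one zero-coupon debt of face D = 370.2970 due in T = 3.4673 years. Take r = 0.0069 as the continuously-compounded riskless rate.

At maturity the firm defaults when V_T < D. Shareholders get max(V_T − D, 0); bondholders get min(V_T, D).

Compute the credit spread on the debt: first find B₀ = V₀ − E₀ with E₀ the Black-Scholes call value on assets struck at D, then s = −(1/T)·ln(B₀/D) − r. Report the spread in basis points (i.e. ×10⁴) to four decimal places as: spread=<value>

spread=269.7478

d₁ = [ln(V₀/D) + (r + σ²/2)T] / (σ√T)
   = [ln(445.8001/370.2970) + (0.0069 + 0.5·0.2226²)·3.4673] / (0.2226·√3.4673)
   = [0.185565 + 0.109828] / 0.414497 = 0.712656
d₂ = d₁ − σ√T = 0.712656 − 0.414497 = 0.298159
N(d₁) = 0.761971,  N(d₂) = 0.617209,  e^(−rT) = 0.976360
E₀ = V₀·N(d₁) − D·e^(−rT)·N(d₂)
   = 445.8001·0.761971 − 370.2970·0.976360·0.617209 = 116.538900
B₀ = V₀ − E₀ = 445.8001 − 116.538900 = 329.261200
spread = −(1/T)·ln(B₀/D) − r = −(1/3.4673)·ln(329.261200/370.2970) − 0.0069 = 0.02697478
in basis points: 0.02697478 × 10⁴ = 269.7478 bp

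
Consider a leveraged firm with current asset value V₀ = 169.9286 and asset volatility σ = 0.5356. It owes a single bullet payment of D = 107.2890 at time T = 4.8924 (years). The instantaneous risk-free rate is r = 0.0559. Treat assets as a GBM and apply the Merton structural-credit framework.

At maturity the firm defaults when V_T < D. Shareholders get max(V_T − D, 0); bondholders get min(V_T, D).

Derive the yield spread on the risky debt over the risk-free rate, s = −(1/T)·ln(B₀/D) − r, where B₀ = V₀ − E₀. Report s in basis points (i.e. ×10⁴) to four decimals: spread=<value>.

d₁ = [ln(V₀/D) + (r + σ²/2)T] / (σ√T)
   = [ln(169.9286/107.2890) + (0.0559 + 0.5·0.5356²)·4.8924] / (0.5356·√4.8924)
   = [0.459852 + 0.975220] / 1.184681 = 1.211357
d₂ = d₁ − σ√T = 1.211357 − 1.184681 = 0.026676
N(d₁) = 0.887121,  N(d₂) = 0.510641,  e^(−rT) = 0.760724
E₀ = V₀·N(d₁) − D·e^(−rT)·N(d₂)
   = 169.9286·0.887121 − 107.2890·0.760724·0.510641 = 109.070067
B₀ = V₀ − E₀ = 169.9286 − 109.070067 = 60.858533
spread = −(1/T)·ln(B₀/D) − r = −(1/4.8924)·ln(60.858533/107.2890) − 0.0559 = 0.05998874
in basis points: 0.05998874 × 10⁴ = 599.8874 bp

spread=599.8874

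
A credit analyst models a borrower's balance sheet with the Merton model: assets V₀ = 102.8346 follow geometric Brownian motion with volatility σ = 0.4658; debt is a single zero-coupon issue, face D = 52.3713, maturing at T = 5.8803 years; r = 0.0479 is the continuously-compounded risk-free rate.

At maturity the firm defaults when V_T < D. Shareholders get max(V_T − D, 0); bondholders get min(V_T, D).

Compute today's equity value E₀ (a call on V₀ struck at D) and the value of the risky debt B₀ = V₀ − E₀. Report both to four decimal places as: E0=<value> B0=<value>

E0=70.5611 B0=32.2735

d₁ = [ln(V₀/D) + (r + σ²/2)T] / (σ√T)
   = [ln(102.8346/52.3713) + (0.0479 + 0.5·0.4658²)·5.8803] / (0.4658·√5.8803)
   = [0.674763 + 0.919590] / 1.129534 = 1.411514
d₂ = d₁ − σ√T = 1.411514 − 1.129534 = 0.281980
N(d₁) = 0.920953,  N(d₂) = 0.611021,  e^(−rT) = 0.754525
E₀ = V₀·N(d₁) − D·e^(−rT)·N(d₂)
   = 102.8346·0.920953 − 52.3713·0.754525·0.611021 = 70.561108
B₀ = V₀ − E₀ = 102.8346 − 70.561108 = 32.273492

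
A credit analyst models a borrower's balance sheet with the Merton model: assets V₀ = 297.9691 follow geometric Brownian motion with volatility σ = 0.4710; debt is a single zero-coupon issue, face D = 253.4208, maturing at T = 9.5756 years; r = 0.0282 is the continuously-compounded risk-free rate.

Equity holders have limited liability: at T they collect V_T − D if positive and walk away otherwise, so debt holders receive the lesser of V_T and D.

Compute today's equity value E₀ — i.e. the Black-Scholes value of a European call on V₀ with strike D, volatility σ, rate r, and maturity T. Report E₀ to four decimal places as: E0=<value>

d₁ = [ln(V₀/D) + (r + σ²/2)T] / (σ√T)
   = [ln(297.9691/253.4208) + (0.0282 + 0.5·0.4710²)·9.5756] / (0.4710·√9.5756)
   = [0.161938 + 1.332162] / 1.457484 = 1.025123
d₂ = d₁ − σ√T = 1.025123 − 1.457484 = -0.432361
N(d₁) = 0.847347,  N(d₂) = 0.332739,  e^(−rT) = 0.763355
E₀ = V₀·N(d₁) − D·e^(−rT)·N(d₂)
   = 297.9691·0.847347 − 253.4208·0.763355·0.332739 = 188.114890

E0=188.1149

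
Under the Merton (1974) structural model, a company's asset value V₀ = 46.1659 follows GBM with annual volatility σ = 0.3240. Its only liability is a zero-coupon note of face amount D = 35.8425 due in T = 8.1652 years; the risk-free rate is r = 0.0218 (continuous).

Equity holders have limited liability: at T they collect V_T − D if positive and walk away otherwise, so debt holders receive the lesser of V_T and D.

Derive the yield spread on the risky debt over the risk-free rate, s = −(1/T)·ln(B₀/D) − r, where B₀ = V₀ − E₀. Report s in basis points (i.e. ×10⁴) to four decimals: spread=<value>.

spread=315.6370

d₁ = [ln(V₀/D) + (r + σ²/2)T] / (σ√T)
   = [ln(46.1659/35.8425) + (0.0218 + 0.5·0.3240²)·8.1652] / (0.3240·√8.1652)
   = [0.253107 + 0.606576] / 0.925824 = 0.928560
d₂ = d₁ − σ√T = 0.928560 − 0.925824 = 0.002736
N(d₁) = 0.823442,  N(d₂) = 0.501092,  e^(−rT) = 0.836941
E₀ = V₀·N(d₁) − D·e^(−rT)·N(d₂)
   = 46.1659·0.823442 − 35.8425·0.836941·0.501092 = 22.983137
B₀ = V₀ − E₀ = 46.1659 − 22.983137 = 23.182763
spread = −(1/T)·ln(B₀/D) − r = −(1/8.1652)·ln(23.182763/35.8425) − 0.0218 = 0.03156370
in basis points: 0.03156370 × 10⁴ = 315.6370 bp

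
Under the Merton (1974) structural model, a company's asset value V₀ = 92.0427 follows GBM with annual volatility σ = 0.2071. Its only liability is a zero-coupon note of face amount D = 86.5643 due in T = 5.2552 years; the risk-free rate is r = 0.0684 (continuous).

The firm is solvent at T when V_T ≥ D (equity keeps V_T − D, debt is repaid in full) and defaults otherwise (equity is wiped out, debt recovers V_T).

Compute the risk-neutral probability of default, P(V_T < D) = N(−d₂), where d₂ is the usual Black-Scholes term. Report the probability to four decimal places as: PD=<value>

PD=0.2582

d₁ = [ln(V₀/D) + (r + σ²/2)T] / (σ√T)
   = [ln(92.0427/86.5643) + (0.0684 + 0.5·0.2071²)·5.2552] / (0.2071·√5.2552)
   = [0.061365 + 0.472155] / 0.474761 = 1.123765
d₂ = d₁ − σ√T = 1.123765 − 0.474761 = 0.649005
risk-neutral PD = N(−d₂) = N(-0.649005) = 0.258168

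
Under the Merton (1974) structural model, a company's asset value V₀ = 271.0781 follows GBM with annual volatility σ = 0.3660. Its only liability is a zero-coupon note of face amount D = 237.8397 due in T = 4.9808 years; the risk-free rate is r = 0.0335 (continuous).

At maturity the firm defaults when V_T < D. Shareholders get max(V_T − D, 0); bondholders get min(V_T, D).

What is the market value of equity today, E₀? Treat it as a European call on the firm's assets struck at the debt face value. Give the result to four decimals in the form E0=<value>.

E0=114.3797

d₁ = [ln(V₀/D) + (r + σ²/2)T] / (σ√T)
   = [ln(271.0781/237.8397) + (0.0335 + 0.5·0.3660²)·4.9808] / (0.3660·√4.9808)
   = [0.130810 + 0.500461] / 0.816828 = 0.772832
d₂ = d₁ − σ√T = 0.772832 − 0.816828 = -0.043996
N(d₁) = 0.780189,  N(d₂) = 0.482454,  e^(−rT) = 0.846321
E₀ = V₀·N(d₁) − D·e^(−rT)·N(d₂)
   = 271.0781·0.780189 − 237.8397·0.846321·0.482454 = 114.379690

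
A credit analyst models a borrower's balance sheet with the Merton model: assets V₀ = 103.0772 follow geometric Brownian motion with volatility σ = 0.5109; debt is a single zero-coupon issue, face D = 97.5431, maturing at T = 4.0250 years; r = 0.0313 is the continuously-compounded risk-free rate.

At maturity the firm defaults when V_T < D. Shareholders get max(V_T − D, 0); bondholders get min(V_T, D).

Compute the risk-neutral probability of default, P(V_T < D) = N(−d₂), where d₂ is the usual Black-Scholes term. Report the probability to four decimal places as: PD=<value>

PD=0.6315

d₁ = [ln(V₀/D) + (r + σ²/2)T] / (σ√T)
   = [ln(103.0772/97.5431) + (0.0313 + 0.5·0.5109²)·4.0250] / (0.5109·√4.0250)
   = [0.055184 + 0.651283] / 1.024988 = 0.689244
d₂ = d₁ − σ√T = 0.689244 − 1.024988 = -0.335744
risk-neutral PD = N(−d₂) = N(0.335744) = 0.631468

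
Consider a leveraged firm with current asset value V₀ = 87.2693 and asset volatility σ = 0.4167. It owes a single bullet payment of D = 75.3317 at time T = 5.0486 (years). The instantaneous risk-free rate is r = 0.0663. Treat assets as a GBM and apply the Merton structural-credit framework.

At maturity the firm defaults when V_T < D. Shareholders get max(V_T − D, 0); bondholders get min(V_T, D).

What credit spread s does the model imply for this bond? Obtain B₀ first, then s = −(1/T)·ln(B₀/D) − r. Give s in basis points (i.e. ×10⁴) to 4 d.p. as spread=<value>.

spread=486.5319

d₁ = [ln(V₀/D) + (r + σ²/2)T] / (σ√T)
   = [ln(87.2693/75.3317) + (0.0663 + 0.5·0.4167²)·5.0486] / (0.4167·√5.0486)
   = [0.147098 + 0.773039] / 0.936287 = 0.982751
d₂ = d₁ − σ√T = 0.982751 − 0.936287 = 0.046464
N(d₁) = 0.837135,  N(d₂) = 0.518530,  e^(−rT) = 0.715537
E₀ = V₀·N(d₁) − D·e^(−rT)·N(d₂)
   = 87.2693·0.837135 − 75.3317·0.715537·0.518530 = 45.106077
B₀ = V₀ − E₀ = 87.2693 − 45.106077 = 42.163223
spread = −(1/T)·ln(B₀/D) − r = −(1/5.0486)·ln(42.163223/75.3317) − 0.0663 = 0.04865319
in basis points: 0.04865319 × 10⁴ = 486.5319 bp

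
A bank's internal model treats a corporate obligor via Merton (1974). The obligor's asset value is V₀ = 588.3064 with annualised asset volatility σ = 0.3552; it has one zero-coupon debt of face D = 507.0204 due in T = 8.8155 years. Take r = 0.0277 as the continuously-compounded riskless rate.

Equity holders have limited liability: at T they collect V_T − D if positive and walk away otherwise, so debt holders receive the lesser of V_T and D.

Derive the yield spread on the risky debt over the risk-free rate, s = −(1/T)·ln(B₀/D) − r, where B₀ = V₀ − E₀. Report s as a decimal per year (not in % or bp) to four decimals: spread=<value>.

spread=0.0387

d₁ = [ln(V₀/D) + (r + σ²/2)T] / (σ√T)
   = [ln(588.3064/507.0204) + (0.0277 + 0.5·0.3552²)·8.8155] / (0.3552·√8.8155)
   = [0.148697 + 0.800302] / 1.054621 = 0.899848
d₂ = d₁ − σ√T = 0.899848 − 1.054621 = -0.154773
N(d₁) = 0.815899,  N(d₂) = 0.438500,  e^(−rT) = 0.783339
E₀ = V₀·N(d₁) − D·e^(−rT)·N(d₂)
   = 588.3064·0.815899 − 507.0204·0.783339·0.438500 = 305.840198
B₀ = V₀ − E₀ = 588.3064 − 305.840198 = 282.466202
spread = −(1/T)·ln(B₀/D) − r = −(1/8.8155)·ln(282.466202/507.0204) − 0.0277 = 0.03865952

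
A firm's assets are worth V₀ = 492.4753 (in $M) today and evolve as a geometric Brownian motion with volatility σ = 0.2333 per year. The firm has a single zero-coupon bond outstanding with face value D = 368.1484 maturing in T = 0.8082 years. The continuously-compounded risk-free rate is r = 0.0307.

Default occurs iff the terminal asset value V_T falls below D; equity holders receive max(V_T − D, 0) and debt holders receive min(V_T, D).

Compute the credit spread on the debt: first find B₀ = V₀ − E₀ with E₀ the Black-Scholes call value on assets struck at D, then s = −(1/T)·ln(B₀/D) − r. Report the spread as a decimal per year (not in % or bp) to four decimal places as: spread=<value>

d₁ = [ln(V₀/D) + (r + σ²/2)T] / (σ√T)
   = [ln(492.4753/368.1484) + (0.0307 + 0.5·0.2333²)·0.8082] / (0.2333·√0.8082)
   = [0.290958 + 0.046806] / 0.209737 = 1.610423
d₂ = d₁ − σ√T = 1.610423 − 0.209737 = 1.400687
N(d₁) = 0.946347,  N(d₂) = 0.919346,  e^(−rT) = 0.975494
E₀ = V₀·N(d₁) − D·e^(−rT)·N(d₂)
   = 492.4753·0.946347 − 368.1484·0.975494·0.919346 = 135.891204
B₀ = V₀ − E₀ = 492.4753 − 135.891204 = 356.584096
spread = −(1/T)·ln(B₀/D) − r = −(1/0.8082)·ln(356.584096/368.1484) − 0.0307 = 0.00879024

spread=0.0088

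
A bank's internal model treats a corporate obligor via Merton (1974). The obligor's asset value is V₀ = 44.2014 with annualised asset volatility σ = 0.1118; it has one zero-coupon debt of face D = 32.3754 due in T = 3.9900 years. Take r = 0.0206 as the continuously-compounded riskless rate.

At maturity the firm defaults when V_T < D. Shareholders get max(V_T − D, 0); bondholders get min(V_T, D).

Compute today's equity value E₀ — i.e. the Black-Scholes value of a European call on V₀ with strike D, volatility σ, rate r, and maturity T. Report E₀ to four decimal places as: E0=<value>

E0=14.5072

d₁ = [ln(V₀/D) + (r + σ²/2)T] / (σ√T)
   = [ln(44.2014/32.3754) + (0.0206 + 0.5·0.1118²)·3.9900] / (0.1118·√3.9900)
   = [0.311358 + 0.107130] / 0.223320 = 1.873934
d₂ = d₁ − σ√T = 1.873934 − 0.223320 = 1.650614
N(d₁) = 0.969530,  N(d₂) = 0.950591,  e^(−rT) = 0.921093
E₀ = V₀·N(d₁) − D·e^(−rT)·N(d₂)
   = 44.2014·0.969530 − 32.3754·0.921093·0.950591 = 14.507238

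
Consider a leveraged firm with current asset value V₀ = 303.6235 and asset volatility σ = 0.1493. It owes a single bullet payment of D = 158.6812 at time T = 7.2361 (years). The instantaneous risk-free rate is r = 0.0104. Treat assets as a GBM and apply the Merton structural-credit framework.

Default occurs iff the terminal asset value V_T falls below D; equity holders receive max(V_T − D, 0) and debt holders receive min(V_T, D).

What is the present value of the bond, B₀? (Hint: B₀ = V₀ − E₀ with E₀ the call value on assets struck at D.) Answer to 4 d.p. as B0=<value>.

d₁ = [ln(V₀/D) + (r + σ²/2)T] / (σ√T)
   = [ln(303.6235/158.6812) + (0.0104 + 0.5·0.1493²)·7.2361] / (0.1493·√7.2361)
   = [0.648891 + 0.155904] / 0.401617 = 2.003886
d₂ = d₁ − σ√T = 2.003886 − 0.401617 = 1.602269
N(d₁) = 0.977459,  N(d₂) = 0.945452,  e^(−rT) = 0.927507
E₀ = V₀·N(d₁) − D·e^(−rT)·N(d₂)
   = 303.6235·0.977459 − 158.6812·0.927507·0.945452 = 157.629899
B₀ = V₀ − E₀ = 303.6235 − 157.629899 = 145.993601

B0=145.9936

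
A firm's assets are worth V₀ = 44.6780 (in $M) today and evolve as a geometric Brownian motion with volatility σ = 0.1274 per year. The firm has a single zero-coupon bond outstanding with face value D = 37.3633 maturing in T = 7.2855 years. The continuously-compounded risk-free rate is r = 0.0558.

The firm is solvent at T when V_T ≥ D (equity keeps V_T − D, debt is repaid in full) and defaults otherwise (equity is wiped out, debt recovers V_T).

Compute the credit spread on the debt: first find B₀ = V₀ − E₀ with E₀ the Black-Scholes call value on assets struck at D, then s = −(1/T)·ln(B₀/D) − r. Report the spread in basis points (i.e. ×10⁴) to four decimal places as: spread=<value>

spread=11.4266

d₁ = [ln(V₀/D) + (r + σ²/2)T] / (σ√T)
   = [ln(44.6780/37.3633) + (0.0558 + 0.5·0.1274²)·7.2855] / (0.1274·√7.2855)
   = [0.178792 + 0.465656] / 0.343874 = 1.874082
d₂ = d₁ − σ√T = 1.874082 − 0.343874 = 1.530208
N(d₁) = 0.969540,  N(d₂) = 0.937017,  e^(−rT) = 0.665957
E₀ = V₀·N(d₁) − D·e^(−rT)·N(d₂)
   = 44.6780·0.969540 − 37.3633·0.665957·0.937017 = 20.001949
B₀ = V₀ − E₀ = 44.6780 − 20.001949 = 24.676051
spread = −(1/T)·ln(B₀/D) − r = −(1/7.2855)·ln(24.676051/37.3633) − 0.0558 = 0.00114266
in basis points: 0.00114266 × 10⁴ = 11.4266 bp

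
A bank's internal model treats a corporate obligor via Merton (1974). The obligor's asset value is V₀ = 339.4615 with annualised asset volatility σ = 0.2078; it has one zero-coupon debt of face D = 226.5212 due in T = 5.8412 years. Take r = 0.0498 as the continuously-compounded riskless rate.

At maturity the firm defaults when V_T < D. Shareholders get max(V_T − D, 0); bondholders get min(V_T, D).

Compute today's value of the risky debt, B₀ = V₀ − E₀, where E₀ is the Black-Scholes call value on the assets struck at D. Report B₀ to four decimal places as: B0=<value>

B0=164.8802

d₁ = [ln(V₀/D) + (r + σ²/2)T] / (σ√T)
   = [ln(339.4615/226.5212) + (0.0498 + 0.5·0.2078²)·5.8412] / (0.2078·√5.8412)
   = [0.404522 + 0.417006] / 0.502223 = 1.635783
d₂ = d₁ − σ√T = 1.635783 − 0.502223 = 1.133560
N(d₁) = 0.949057,  N(d₂) = 0.871510,  e^(−rT) = 0.747597
E₀ = V₀·N(d₁) − D·e^(−rT)·N(d₂)
   = 339.4615·0.949057 − 226.5212·0.747597·0.871510 = 174.581260
B₀ = V₀ − E₀ = 339.4615 − 174.581260 = 164.880240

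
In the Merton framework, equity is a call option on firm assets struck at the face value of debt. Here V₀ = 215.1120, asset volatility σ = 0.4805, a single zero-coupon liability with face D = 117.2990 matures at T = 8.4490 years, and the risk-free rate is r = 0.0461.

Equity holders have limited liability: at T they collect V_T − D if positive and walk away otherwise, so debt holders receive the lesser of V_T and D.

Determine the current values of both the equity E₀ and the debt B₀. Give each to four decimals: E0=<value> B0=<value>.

E0=157.9089 B0=57.2031

d₁ = [ln(V₀/D) + (r + σ²/2)T] / (σ√T)
   = [ln(215.1120/117.2990) + (0.0461 + 0.5·0.4805²)·8.4490] / (0.4805·√8.4490)
   = [0.606433 + 1.364853] / 1.396677 = 1.411411
d₂ = d₁ − σ√T = 1.411411 − 1.396677 = 0.014733
N(d₁) = 0.920938,  N(d₂) = 0.505878,  e^(−rT) = 0.677396
E₀ = V₀·N(d₁) − D·e^(−rT)·N(d₂)
   = 215.1120·0.920938 − 117.2990·0.677396·0.505878 = 157.908891
B₀ = V₀ − E₀ = 215.1120 − 157.908891 = 57.203109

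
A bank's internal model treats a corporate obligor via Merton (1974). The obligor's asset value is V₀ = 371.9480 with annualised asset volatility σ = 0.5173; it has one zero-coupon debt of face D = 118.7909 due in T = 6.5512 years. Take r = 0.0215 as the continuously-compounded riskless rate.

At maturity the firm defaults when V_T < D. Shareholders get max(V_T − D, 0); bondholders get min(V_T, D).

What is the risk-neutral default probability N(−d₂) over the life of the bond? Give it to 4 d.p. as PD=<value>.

d₁ = [ln(V₀/D) + (r + σ²/2)T] / (σ√T)
   = [ln(371.9480/118.7909) + (0.0215 + 0.5·0.5173²)·6.5512] / (0.5173·√6.5512)
   = [1.141389 + 1.017399] / 1.324045 = 1.630449
d₂ = d₁ − σ√T = 1.630449 − 1.324045 = 0.306403
risk-neutral PD = N(−d₂) = N(-0.306403) = 0.379649

PD=0.3796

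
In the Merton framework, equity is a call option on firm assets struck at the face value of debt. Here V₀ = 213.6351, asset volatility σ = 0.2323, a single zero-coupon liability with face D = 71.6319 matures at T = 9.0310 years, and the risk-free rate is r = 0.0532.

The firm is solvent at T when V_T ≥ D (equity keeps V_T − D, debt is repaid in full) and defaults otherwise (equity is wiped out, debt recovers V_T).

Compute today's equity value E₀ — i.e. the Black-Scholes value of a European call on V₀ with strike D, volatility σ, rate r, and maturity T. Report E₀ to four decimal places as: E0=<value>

E0=169.6014

d₁ = [ln(V₀/D) + (r + σ²/2)T] / (σ√T)
   = [ln(213.6351/71.6319) + (0.0532 + 0.5·0.2323²)·9.0310] / (0.2323·√9.0310)
   = [1.092729 + 0.724120] / 0.698099 = 2.602566
d₂ = d₁ − σ√T = 2.602566 − 0.698099 = 1.904467
N(d₁) = 0.995374,  N(d₂) = 0.971575,  e^(−rT) = 0.618505
E₀ = V₀·N(d₁) − D·e^(−rT)·N(d₂)
   = 213.6351·0.995374 − 71.6319·0.618505·0.971575 = 169.601353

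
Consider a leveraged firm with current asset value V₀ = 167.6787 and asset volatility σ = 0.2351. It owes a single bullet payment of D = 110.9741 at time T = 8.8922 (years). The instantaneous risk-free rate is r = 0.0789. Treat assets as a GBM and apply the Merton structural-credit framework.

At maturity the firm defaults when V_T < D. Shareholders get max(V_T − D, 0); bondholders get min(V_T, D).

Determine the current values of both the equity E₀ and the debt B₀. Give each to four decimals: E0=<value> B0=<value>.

E0=114.1918 B0=53.4869

d₁ = [ln(V₀/D) + (r + σ²/2)T] / (σ√T)
   = [ln(167.6787/110.9741) + (0.0789 + 0.5·0.2351²)·8.8922] / (0.2351·√8.8922)
   = [0.412753 + 0.947339] / 0.701063 = 1.940042
d₂ = d₁ − σ√T = 1.940042 − 0.701063 = 1.238979
N(d₁) = 0.973813,  N(d₂) = 0.892323,  e^(−rT) = 0.495794
E₀ = V₀·N(d₁) − D·e^(−rT)·N(d₂)
   = 167.6787·0.973813 − 110.9741·0.495794·0.892323 = 114.191750
B₀ = V₀ − E₀ = 167.6787 − 114.191750 = 53.486950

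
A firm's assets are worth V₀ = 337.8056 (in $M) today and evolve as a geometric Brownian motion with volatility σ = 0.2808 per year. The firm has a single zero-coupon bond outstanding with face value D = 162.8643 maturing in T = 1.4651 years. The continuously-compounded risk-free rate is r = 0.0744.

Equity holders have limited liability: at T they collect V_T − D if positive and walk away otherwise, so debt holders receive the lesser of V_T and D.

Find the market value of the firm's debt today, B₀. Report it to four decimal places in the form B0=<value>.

B0=145.8794

d₁ = [ln(V₀/D) + (r + σ²/2)T] / (σ√T)
   = [ln(337.8056/162.8643) + (0.0744 + 0.5·0.2808²)·1.4651] / (0.2808·√1.4651)
   = [0.729553 + 0.166764] / 0.339884 = 2.637127
d₂ = d₁ − σ√T = 2.637127 − 0.339884 = 2.297243
N(d₁) = 0.995819,  N(d₂) = 0.989198,  e^(−rT) = 0.896727
E₀ = V₀·N(d₁) − D·e^(−rT)·N(d₂)
   = 337.8056·0.995819 − 162.8643·0.896727·0.989198 = 191.926152
B₀ = V₀ − E₀ = 337.8056 − 191.926152 = 145.879448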